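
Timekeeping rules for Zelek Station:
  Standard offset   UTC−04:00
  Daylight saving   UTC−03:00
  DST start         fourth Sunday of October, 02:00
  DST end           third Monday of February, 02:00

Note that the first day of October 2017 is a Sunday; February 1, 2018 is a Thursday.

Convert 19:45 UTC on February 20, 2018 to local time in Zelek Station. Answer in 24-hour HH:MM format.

15:45

1 October 2017 is a Sunday, so the first Sunday is October 1 and the fourth is October 22.
1 February 2018 is a Thursday, so the first Monday is February 5 and the third is February 19.
At the standard offset (UTC−04:00), 19:45 UTC − 4h = 15:45 Zelek Station standard time.
The standard-time date in Zelek Station, February 20, 2018, is outside the daylight-saving period (22 October 2017 – 19 February 2018), so Zelek Station is on standard time, UTC−04:00.
19:45 UTC − 4h = 15:45 local.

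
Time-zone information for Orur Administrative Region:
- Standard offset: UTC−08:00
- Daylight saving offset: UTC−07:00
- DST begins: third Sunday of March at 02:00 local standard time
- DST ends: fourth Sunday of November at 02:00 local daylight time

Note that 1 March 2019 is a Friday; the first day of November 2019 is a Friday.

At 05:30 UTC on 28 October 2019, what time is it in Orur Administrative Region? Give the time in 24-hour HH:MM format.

22:30

1 March 2019 is a Friday, so the first Sunday is March 3 and the third is March 17.
1 November 2019 is a Friday, so the first Sunday is November 3 and the fourth is November 24.
At the standard offset (UTC−08:00), 05:30 UTC − 8h = 21:30 Orur Administrative Region standard time (rolling into the previous day, 27 October 2019).
Daylight saving runs 17 March – 24 November; the standard-time date in Orur Administrative Region, 27 October 2019, is inside that window, so Orur Administrative Region is at UTC−07:00.
05:30 UTC − 7h = 22:30 local (rolling into the previous day, 27 October 2019).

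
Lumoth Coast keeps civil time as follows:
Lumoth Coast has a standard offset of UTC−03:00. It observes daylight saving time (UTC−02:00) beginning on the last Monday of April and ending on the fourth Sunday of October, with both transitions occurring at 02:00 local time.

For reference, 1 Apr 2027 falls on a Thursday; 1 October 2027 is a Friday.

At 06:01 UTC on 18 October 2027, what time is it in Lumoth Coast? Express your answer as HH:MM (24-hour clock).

1 April 2027 is a Thursday, so Mondays fall on 5, 12, 19, 26; the last is April 26.
1 October 2027 is a Friday, so the first Sunday is October 3 and the fourth is October 24.
At the standard offset (UTC−03:00), 06:01 UTC − 3h = 03:01 Lumoth Coast standard time.
The standard-time date in Lumoth Coast, 18 October 2027, falls between 26 April and 24 October, so daylight saving is in effect and Lumoth Coast is at UTC−02:00.
06:01 UTC − 2h = 04:01 local.

04:01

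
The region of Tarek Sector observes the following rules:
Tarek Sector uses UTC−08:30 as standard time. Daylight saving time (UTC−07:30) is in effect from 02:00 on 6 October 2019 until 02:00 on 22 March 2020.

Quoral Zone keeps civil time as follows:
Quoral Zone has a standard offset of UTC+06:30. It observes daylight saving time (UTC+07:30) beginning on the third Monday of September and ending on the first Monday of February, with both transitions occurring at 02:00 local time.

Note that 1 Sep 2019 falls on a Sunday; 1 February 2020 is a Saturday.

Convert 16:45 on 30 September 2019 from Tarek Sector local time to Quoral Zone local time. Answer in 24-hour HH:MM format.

08:45

30 September 2019 does not fall between 6 October 2019 and 22 March 2020, so daylight saving is not in effect and Tarek Sector is at UTC−08:30.
16:45 Tarek Sector + 8h30m = 01:15 UTC (rolling into the next day, 1 October 2019).
1 September 2019 is a Sunday, so the first Monday is September 2 and the third is September 16.
1 February 2020 is a Saturday, so the first Monday is February 3.
At the standard offset (UTC+06:30), 01:15 UTC + 6h30m = 07:45 Quoral Zone standard time.
The standard-time date in Quoral Zone, 1 October 2019, falls between 16 September 2019 and 3 February 2020, so daylight saving is in effect and Quoral Zone is at UTC+07:30.
01:15 UTC + 7h30m = 08:45 Quoral Zone.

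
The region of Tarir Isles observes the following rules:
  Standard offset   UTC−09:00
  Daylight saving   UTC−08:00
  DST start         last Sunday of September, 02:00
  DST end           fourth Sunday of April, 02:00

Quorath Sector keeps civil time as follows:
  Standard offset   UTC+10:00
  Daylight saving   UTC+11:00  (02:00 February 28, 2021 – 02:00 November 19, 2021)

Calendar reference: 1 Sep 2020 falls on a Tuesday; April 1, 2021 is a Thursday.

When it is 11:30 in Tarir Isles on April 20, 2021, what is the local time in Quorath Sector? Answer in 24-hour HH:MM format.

1 September 2020 is a Tuesday, so Sundays fall on 6, 13, 20, 27; the last is September 27.
1 April 2021 is a Thursday, so the first Sunday is April 4 and the fourth is April 25.
April 20, 2021 lies within the daylight-saving period (27 September 2020 – 25 April 2021), so Tarir Isles is on daylight time, UTC−08:00.
11:30 Tarir Isles + 8h = 19:30 UTC.
At the standard offset (UTC+10:00), 19:30 UTC + 10h = 05:30 Quorath Sector standard time (rolling into the next day, 21 April 2021).
The standard-time date in Quorath Sector, April 21, 2021, lies within the daylight-saving period (28 February – 19 November), so Quorath Sector is on daylight time, UTC+11:00.
19:30 UTC + 11h = 06:30 Quorath Sector (rolling into the next day, 21 April 2021).

06:30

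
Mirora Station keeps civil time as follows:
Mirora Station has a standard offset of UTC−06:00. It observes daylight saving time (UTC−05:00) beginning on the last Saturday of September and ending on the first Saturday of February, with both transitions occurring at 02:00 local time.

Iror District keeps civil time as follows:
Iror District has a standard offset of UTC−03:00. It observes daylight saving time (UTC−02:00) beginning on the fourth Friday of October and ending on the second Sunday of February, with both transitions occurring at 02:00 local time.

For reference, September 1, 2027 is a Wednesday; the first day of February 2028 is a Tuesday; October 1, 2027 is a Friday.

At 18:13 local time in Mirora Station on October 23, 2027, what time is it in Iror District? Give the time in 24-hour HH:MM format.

21:13

1 September 2027 is a Wednesday, so Saturdays fall on 4, 11, 18, 25; the last is September 25.
1 February 2028 is a Tuesday, so the first Saturday is February 5.
October 23, 2027 lies within the daylight-saving period (25 September 2027 – 5 February 2028), so Mirora Station is on daylight time, UTC−05:00.
18:13 Mirora Station + 5h = 23:13 UTC.
1 October 2027 is a Friday, so the first Friday is October 1 and the fourth is October 22.
1 February 2028 is a Tuesday, so the first Sunday is February 6 and the second is February 13.
At the standard offset (UTC−03:00), 23:13 UTC − 3h = 20:13 Iror District standard time.
Daylight saving runs 22 October 2027 – 13 February 2028; the standard-time date in Iror District, October 23, 2027, is inside that window, so Iror District is at UTC−02:00.
23:13 UTC − 2h = 21:13 Iror District.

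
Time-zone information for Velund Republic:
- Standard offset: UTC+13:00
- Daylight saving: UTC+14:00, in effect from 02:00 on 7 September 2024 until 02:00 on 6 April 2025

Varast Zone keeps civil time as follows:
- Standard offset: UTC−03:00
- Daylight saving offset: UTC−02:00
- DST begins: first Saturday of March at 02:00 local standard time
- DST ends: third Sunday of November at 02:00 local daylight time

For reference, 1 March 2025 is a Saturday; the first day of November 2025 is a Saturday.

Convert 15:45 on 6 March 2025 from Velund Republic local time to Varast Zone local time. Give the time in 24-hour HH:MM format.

23:45

6 March 2025 lies within the daylight-saving period (7 September 2024 – 6 April 2025), so Velund Republic is on daylight time, UTC+14:00.
15:45 Velund Republic − 14h = 01:45 UTC.
1 March 2025 is a Saturday, so the first Saturday is March 1.
1 November 2025 is a Saturday, so the first Sunday is November 2 and the third is November 16.
At the standard offset (UTC−03:00), 01:45 UTC − 3h = 22:45 Varast Zone standard time (rolling into the previous day, 5 March 2025).
The standard-time date in Varast Zone, 5 March 2025, falls between 1 March and 16 November, so daylight saving is in effect and Varast Zone is at UTC−02:00.
01:45 UTC − 2h = 23:45 Varast Zone (rolling into the previous day, 5 March 2025).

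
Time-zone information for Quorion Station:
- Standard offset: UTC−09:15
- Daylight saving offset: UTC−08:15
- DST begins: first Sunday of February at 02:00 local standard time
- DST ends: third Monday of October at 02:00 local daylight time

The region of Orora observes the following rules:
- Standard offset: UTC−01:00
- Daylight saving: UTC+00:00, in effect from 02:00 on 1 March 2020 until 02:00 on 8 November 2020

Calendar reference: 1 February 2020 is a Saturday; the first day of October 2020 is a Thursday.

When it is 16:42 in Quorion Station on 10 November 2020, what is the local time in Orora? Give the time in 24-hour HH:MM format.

00:57

1 February 2020 is a Saturday, so the first Sunday is February 2.
1 October 2020 is a Thursday, so the first Monday is October 5 and the third is October 19.
10 November 2020 does not fall between 2 February and 19 October, so daylight saving is not in effect and Quorion Station is at UTC−09:15.
16:42 Quorion Station + 9h15m = 01:57 UTC (rolling into the next day, 11 November 2020).
At the standard offset (UTC−01:00), 01:57 UTC − 1h = 00:57 Orora standard time.
Daylight saving runs 1 March – 8 November; the standard-time date in Orora, 11 November 2020, is outside that window, so Orora is on standard time at UTC−01:00.
01:57 UTC − 1h = 00:57 Orora.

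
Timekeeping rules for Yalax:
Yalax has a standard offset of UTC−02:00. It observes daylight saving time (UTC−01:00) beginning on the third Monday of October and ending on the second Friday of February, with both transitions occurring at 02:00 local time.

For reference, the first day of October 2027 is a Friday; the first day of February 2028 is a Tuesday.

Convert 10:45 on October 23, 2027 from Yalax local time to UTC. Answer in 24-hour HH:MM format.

11:45

1 October 2027 is a Friday, so the first Monday is October 4 and the third is October 18.
1 February 2028 is a Tuesday, so the first Friday is February 4 and the second is February 11.
Daylight saving runs 18 October 2027 – 11 February 2028; October 23, 2027 is inside that window, so Yalax is at UTC−01:00.
10:45 local + 1h = 11:45 UTC.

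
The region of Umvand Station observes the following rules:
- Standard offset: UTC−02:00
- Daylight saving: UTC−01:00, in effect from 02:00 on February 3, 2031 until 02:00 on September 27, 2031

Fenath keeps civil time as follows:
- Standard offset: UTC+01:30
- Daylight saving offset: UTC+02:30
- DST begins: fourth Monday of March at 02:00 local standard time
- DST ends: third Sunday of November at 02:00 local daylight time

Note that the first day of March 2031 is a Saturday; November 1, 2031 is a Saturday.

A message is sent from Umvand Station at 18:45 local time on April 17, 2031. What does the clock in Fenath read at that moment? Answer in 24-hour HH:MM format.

22:15

April 17, 2031 lies within the daylight-saving period (3 February – 27 September), so Umvand Station is on daylight time, UTC−01:00.
18:45 Umvand Station + 1h = 19:45 UTC.
1 March 2031 is a Saturday, so the first Monday is March 3 and the fourth is March 24.
1 November 2031 is a Saturday, so the first Sunday is November 2 and the third is November 16.
At the standard offset (UTC+01:30), 19:45 UTC + 1h30m = 21:15 Fenath standard time.
Daylight saving runs 24 March – 16 November; the standard-time date in Fenath, April 17, 2031, is inside that window, so Fenath is at UTC+02:30.
19:45 UTC + 2h30m = 22:15 Fenath.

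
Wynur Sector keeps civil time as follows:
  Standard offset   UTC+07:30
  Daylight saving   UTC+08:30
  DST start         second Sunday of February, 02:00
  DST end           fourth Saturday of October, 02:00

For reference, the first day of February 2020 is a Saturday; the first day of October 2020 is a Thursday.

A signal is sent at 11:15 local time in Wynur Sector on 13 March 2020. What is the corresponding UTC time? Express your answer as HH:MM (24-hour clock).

1 February 2020 is a Saturday, so the first Sunday is February 2 and the second is February 9.
1 October 2020 is a Thursday, so the first Saturday is October 3 and the fourth is October 24.
13 March 2020 lies within the daylight-saving period (9 February – 24 October), so Wynur Sector is on daylight time, UTC+08:30.
11:15 local − 8h30m = 02:45 UTC.

02:45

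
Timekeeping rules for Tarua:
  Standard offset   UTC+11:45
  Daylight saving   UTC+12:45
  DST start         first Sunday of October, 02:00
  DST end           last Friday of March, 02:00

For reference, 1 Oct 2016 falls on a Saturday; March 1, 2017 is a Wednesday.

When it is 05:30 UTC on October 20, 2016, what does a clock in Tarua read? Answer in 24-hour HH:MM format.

18:15

1 October 2016 is a Saturday, so the first Sunday is October 2.
1 March 2017 is a Wednesday, so Fridays fall on 3, 10, 17, 24, 31; the last is March 31.
At the standard offset (UTC+11:45), 05:30 UTC + 11h45m = 17:15 Tarua standard time.
Daylight saving runs 2 October 2016 – 31 March 2017; the standard-time date in Tarua, October 20, 2016, is inside that window, so Tarua is at UTC+12:45.
05:30 UTC + 12h45m = 18:15 local.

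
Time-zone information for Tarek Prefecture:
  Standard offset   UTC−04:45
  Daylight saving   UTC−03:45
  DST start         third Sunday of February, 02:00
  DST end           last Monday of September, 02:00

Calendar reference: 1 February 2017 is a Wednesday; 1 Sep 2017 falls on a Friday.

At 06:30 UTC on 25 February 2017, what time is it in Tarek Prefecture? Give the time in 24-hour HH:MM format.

02:45

1 February 2017 is a Wednesday, so the first Sunday is February 5 and the third is February 19.
1 September 2017 is a Friday, so Mondays fall on 4, 11, 18, 25; the last is September 25.
At the standard offset (UTC−04:45), 06:30 UTC − 4h45m = 01:45 Tarek Prefecture standard time.
Daylight saving runs 19 February – 25 September; the standard-time date in Tarek Prefecture, 25 February 2017, is inside that window, so Tarek Prefecture is at UTC−03:45.
06:30 UTC − 3h45m = 02:45 local.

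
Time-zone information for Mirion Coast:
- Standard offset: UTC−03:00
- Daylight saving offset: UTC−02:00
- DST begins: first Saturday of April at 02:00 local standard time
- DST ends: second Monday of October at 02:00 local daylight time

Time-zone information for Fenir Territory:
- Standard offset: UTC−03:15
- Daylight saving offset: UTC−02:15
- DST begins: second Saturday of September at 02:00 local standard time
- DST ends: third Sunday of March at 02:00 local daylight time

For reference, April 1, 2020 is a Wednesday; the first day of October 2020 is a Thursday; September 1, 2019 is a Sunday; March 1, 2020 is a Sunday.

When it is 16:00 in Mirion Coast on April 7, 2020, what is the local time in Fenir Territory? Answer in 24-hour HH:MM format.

14:45

1 April 2020 is a Wednesday, so the first Saturday is April 4.
1 October 2020 is a Thursday, so the first Monday is October 5 and the second is October 12.
April 7, 2020 lies within the daylight-saving period (4 April – 12 October), so Mirion Coast is on daylight time, UTC−02:00.
16:00 Mirion Coast + 2h = 18:00 UTC.
1 September 2019 is a Sunday, so the first Saturday is September 7 and the second is September 14.
1 March 2020 is a Sunday, so the first Sunday is March 1 and the third is March 15.
At the standard offset (UTC−03:15), 18:00 UTC − 3h15m = 14:45 Fenir Territory standard time.
The standard-time date in Fenir Territory, April 7, 2020, is outside the daylight-saving period (14 September 2019 – 15 March 2020), so Fenir Territory is on standard time, UTC−03:15.
18:00 UTC − 3h15m = 14:45 Fenir Territory.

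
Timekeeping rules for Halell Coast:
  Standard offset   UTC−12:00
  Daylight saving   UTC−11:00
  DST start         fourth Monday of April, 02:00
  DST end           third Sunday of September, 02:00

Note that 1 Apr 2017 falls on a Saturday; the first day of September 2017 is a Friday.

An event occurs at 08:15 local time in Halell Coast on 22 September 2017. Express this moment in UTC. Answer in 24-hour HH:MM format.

1 April 2017 is a Saturday, so the first Monday is April 3 and the fourth is April 24.
1 September 2017 is a Friday, so the first Sunday is September 3 and the third is September 17.
22 September 2017 is outside the daylight-saving period (24 April – 17 September), so Halell Coast is on standard time, UTC−12:00.
08:15 local + 12h = 20:15 UTC.

20:15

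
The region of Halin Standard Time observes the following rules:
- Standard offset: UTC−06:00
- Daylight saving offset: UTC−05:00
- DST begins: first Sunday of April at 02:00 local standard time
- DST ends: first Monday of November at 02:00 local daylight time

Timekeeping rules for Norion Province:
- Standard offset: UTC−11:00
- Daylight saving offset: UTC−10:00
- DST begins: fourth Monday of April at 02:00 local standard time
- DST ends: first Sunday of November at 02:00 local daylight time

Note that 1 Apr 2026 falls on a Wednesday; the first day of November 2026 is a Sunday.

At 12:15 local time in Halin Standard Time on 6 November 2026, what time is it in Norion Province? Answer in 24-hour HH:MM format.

1 April 2026 is a Wednesday, so the first Sunday is April 5.
1 November 2026 is a Sunday, so the first Monday is November 2.
6 November 2026 is outside the daylight-saving period (5 April – 2 November), so Halin Standard Time is on standard time, UTC−06:00.
12:15 Halin Standard Time + 6h = 18:15 UTC.
1 April 2026 is a Wednesday, so the first Monday is April 6 and the fourth is April 27.
1 November 2026 is a Sunday, so the first Sunday is November 1.
At the standard offset (UTC−11:00), 18:15 UTC − 11h = 07:15 Norion Province standard time.
Daylight saving runs 27 April – 1 November; the standard-time date in Norion Province, 6 November 2026, is outside that window, so Norion Province is on standard time at UTC−11:00.
18:15 UTC − 11h = 07:15 Norion Province.

07:15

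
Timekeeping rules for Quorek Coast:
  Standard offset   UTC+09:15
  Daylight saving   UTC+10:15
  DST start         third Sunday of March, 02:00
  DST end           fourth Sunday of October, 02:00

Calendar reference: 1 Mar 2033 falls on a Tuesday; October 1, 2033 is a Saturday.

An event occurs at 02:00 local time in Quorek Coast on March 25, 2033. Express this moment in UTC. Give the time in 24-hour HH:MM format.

15:45

1 March 2033 is a Tuesday, so the first Sunday is March 6 and the third is March 20.
1 October 2033 is a Saturday, so the first Sunday is October 2 and the fourth is October 23.
Daylight saving runs 20 March – 23 October; March 25, 2033 is inside that window, so Quorek Coast is at UTC+10:15.
02:00 local − 10h15m = 15:45 UTC (rolling into the previous day, 24 March 2033).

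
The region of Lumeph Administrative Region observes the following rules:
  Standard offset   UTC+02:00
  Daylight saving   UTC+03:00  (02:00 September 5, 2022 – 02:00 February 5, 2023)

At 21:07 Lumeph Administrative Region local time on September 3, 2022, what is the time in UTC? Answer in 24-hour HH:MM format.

19:07

Daylight saving runs 5 September 2022 – 5 February 2023; September 3, 2022 is outside that window, so Lumeph Administrative Region is on standard time at UTC+02:00.
21:07 local − 2h = 19:07 UTC.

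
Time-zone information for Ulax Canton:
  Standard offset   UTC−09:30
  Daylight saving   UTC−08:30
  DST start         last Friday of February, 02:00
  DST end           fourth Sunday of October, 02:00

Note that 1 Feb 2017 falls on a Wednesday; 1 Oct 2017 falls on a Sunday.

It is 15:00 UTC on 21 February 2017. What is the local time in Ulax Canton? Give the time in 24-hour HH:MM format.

05:30

1 February 2017 is a Wednesday, so Fridays fall on 3, 10, 17, 24; the last is February 24.
1 October 2017 is a Sunday, so the first Sunday is October 1 and the fourth is October 22.
At the standard offset (UTC−09:30), 15:00 UTC − 9h30m = 05:30 Ulax Canton standard time.
The standard-time date in Ulax Canton, 21 February 2017, does not fall between 24 February and 22 October, so daylight saving is not in effect and Ulax Canton is at UTC−09:30.
15:00 UTC − 9h30m = 05:30 local.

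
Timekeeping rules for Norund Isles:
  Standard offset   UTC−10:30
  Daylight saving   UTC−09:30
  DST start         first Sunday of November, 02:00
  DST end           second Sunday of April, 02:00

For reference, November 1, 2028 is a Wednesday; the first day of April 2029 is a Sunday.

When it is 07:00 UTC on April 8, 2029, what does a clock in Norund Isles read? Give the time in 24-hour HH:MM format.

21:30

1 November 2028 is a Wednesday, so the first Sunday is November 5.
1 April 2029 is a Sunday, so the first Sunday is April 1 and the second is April 8.
At the standard offset (UTC−10:30), 07:00 UTC − 10h30m = 20:30 Norund Isles standard time (rolling into the previous day, 7 April 2029).
The standard-time date in Norund Isles, April 7, 2029, lies within the daylight-saving period (5 November 2028 – 8 April 2029), so Norund Isles is on daylight time, UTC−09:30.
07:00 UTC − 9h30m = 21:30 local (rolling into the previous day, 7 April 2029).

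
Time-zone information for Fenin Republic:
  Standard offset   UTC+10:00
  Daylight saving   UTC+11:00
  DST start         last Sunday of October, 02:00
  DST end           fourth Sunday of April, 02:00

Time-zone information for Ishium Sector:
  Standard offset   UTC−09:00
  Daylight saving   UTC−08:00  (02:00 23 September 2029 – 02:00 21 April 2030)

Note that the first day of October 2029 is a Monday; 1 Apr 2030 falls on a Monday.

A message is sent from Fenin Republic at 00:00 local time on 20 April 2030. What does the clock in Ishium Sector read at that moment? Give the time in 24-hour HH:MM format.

05:00

1 October 2029 is a Monday, so Sundays fall on 7, 14, 21, 28; the last is October 28.
1 April 2030 is a Monday, so the first Sunday is April 7 and the fourth is April 28.
Daylight saving runs 28 October 2029 – 28 April 2030; 20 April 2030 is inside that window, so Fenin Republic is at UTC+11:00.
00:00 Fenin Republic − 11h = 13:00 UTC (rolling into the previous day, 19 April 2030).
At the standard offset (UTC−09:00), 13:00 UTC − 9h = 04:00 Ishium Sector standard time.
The standard-time date in Ishium Sector, 19 April 2030, lies within the daylight-saving period (23 September 2029 – 21 April 2030), so Ishium Sector is on daylight time, UTC−08:00.
13:00 UTC − 8h = 05:00 Ishium Sector.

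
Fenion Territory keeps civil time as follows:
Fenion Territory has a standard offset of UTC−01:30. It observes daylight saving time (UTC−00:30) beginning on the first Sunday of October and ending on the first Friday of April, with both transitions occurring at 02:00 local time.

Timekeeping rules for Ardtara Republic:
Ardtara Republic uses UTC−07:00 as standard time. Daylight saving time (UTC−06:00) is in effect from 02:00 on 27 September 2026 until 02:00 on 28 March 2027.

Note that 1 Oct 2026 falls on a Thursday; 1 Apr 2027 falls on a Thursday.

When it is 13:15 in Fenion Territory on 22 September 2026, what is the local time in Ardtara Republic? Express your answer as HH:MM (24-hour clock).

07:45

1 October 2026 is a Thursday, so the first Sunday is October 4.
1 April 2027 is a Thursday, so the first Friday is April 2.
22 September 2026 is outside the daylight-saving period (4 October 2026 – 2 April 2027), so Fenion Territory is on standard time, UTC−01:30.
13:15 Fenion Territory + 1h30m = 14:45 UTC.
At the standard offset (UTC−07:00), 14:45 UTC − 7h = 07:45 Ardtara Republic standard time.
Daylight saving runs 27 September 2026 – 28 March 2027; the standard-time date in Ardtara Republic, 22 September 2026, is outside that window, so Ardtara Republic is on standard time at UTC−07:00.
14:45 UTC − 7h = 07:45 Ardtara Republic.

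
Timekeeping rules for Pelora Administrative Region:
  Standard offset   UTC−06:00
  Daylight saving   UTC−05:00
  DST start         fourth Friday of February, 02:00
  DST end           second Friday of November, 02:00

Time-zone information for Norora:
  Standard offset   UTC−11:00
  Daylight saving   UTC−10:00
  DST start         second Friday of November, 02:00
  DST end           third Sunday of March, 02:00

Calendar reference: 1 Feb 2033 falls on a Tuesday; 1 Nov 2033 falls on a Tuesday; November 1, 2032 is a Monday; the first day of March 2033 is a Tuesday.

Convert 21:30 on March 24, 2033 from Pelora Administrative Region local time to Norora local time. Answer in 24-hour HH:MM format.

15:30

1 February 2033 is a Tuesday, so the first Friday is February 4 and the fourth is February 25.
1 November 2033 is a Tuesday, so the first Friday is November 4 and the second is November 11.
March 24, 2033 falls between 25 February and 11 November, so daylight saving is in effect and Pelora Administrative Region is at UTC−05:00.
21:30 Pelora Administrative Region + 5h = 02:30 UTC (rolling into the next day, 25 March 2033).
1 November 2032 is a Monday, so the first Friday is November 5 and the second is November 12.
1 March 2033 is a Tuesday, so the first Sunday is March 6 and the third is March 20.
At the standard offset (UTC−11:00), 02:30 UTC − 11h = 15:30 Norora standard time (rolling into the previous day, 24 March 2033).
Daylight saving runs 12 November 2032 – 20 March 2033; the standard-time date in Norora, March 24, 2033, is outside that window, so Norora is on standard time at UTC−11:00.
02:30 UTC − 11h = 15:30 Norora (rolling into the previous day, 24 March 2033).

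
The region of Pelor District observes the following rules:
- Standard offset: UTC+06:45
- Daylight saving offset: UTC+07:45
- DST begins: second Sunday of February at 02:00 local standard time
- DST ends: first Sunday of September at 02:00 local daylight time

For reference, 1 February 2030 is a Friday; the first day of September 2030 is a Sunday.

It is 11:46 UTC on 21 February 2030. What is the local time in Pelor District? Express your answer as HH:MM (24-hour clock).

1 February 2030 is a Friday, so the first Sunday is February 3 and the second is February 10.
1 September 2030 is a Sunday, so the first Sunday is September 1.
At the standard offset (UTC+06:45), 11:46 UTC + 6h45m = 18:31 Pelor District standard time.
The standard-time date in Pelor District, 21 February 2030, falls between 10 February and 1 September, so daylight saving is in effect and Pelor District is at UTC+07:45.
11:46 UTC + 7h45m = 19:31 local.

19:31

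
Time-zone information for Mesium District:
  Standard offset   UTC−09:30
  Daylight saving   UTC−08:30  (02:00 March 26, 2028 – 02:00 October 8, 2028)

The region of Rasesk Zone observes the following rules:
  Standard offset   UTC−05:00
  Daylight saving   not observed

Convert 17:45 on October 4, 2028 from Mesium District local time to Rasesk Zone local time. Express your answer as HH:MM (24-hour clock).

21:15

Daylight saving runs 26 March – 8 October; October 4, 2028 is inside that window, so Mesium District is at UTC−08:30.
17:45 Mesium District + 8h30m = 02:15 UTC (rolling into the next day, 5 October 2028).
Rasesk Zone has no daylight saving, so its offset is UTC−05:00 year-round.
02:15 UTC − 5h = 21:15 Rasesk Zone (rolling into the previous day, 4 October 2028).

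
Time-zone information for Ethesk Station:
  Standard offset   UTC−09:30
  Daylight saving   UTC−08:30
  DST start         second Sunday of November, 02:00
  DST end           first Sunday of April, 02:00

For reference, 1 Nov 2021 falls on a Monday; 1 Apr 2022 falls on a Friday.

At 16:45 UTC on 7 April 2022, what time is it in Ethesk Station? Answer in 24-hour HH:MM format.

1 November 2021 is a Monday, so the first Sunday is November 7 and the second is November 14.
1 April 2022 is a Friday, so the first Sunday is April 3.
At the standard offset (UTC−09:30), 16:45 UTC − 9h30m = 07:15 Ethesk Station standard time.
The standard-time date in Ethesk Station, 7 April 2022, does not fall between 14 November 2021 and 3 April 2022, so daylight saving is not in effect and Ethesk Station is at UTC−09:30.
16:45 UTC − 9h30m = 07:15 local.

07:15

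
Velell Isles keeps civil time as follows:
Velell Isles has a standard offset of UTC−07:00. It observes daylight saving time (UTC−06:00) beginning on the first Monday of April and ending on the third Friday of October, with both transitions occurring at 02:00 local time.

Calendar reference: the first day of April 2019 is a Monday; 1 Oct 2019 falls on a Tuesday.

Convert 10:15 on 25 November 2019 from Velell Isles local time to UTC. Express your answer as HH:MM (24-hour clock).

17:15

1 April 2019 is a Monday, so the first Monday is April 1.
1 October 2019 is a Tuesday, so the first Friday is October 4 and the third is October 18.
Daylight saving runs 1 April – 18 October; 25 November 2019 is outside that window, so Velell Isles is on standard time at UTC−07:00.
10:15 local + 7h = 17:15 UTC.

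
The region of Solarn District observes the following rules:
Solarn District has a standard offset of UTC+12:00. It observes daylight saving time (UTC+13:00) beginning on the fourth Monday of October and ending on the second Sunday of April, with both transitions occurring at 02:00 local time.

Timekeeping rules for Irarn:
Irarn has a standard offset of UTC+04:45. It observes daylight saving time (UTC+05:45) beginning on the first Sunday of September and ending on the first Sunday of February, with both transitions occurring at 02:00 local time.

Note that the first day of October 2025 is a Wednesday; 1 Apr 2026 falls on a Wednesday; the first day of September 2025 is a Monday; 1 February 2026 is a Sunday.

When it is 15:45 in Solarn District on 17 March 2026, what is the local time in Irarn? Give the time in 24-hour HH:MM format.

07:30

1 October 2025 is a Wednesday, so the first Monday is October 6 and the fourth is October 27.
1 April 2026 is a Wednesday, so the first Sunday is April 5 and the second is April 12.
Daylight saving runs 27 October 2025 – 12 April 2026; 17 March 2026 is inside that window, so Solarn District is at UTC+13:00.
15:45 Solarn District − 13h = 02:45 UTC.
1 September 2025 is a Monday, so the first Sunday is September 7.
1 February 2026 is a Sunday, so the first Sunday is February 1.
At the standard offset (UTC+04:45), 02:45 UTC + 4h45m = 07:30 Irarn standard time.
The standard-time date in Irarn, 17 March 2026, is outside the daylight-saving period (7 September 2025 – 1 February 2026), so Irarn is on standard time, UTC+04:45.
02:45 UTC + 4h45m = 07:30 Irarn.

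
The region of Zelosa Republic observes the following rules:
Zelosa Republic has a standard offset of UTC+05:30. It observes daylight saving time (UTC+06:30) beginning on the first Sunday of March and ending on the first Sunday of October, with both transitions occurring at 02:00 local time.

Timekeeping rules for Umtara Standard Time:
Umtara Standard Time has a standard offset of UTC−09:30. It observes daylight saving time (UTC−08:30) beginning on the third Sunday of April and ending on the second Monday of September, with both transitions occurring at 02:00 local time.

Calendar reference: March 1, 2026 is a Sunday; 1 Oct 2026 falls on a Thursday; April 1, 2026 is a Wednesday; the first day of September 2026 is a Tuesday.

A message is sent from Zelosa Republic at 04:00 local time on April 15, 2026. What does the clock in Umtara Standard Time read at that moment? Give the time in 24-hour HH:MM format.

1 March 2026 is a Sunday, so the first Sunday is March 1.
1 October 2026 is a Thursday, so the first Sunday is October 4.
April 15, 2026 falls between 1 March and 4 October, so daylight saving is in effect and Zelosa Republic is at UTC+06:30.
04:00 Zelosa Republic − 6h30m = 21:30 UTC (rolling into the previous day, 14 April 2026).
1 April 2026 is a Wednesday, so the first Sunday is April 5 and the third is April 19.
1 September 2026 is a Tuesday, so the first Monday is September 7 and the second is September 14.
At the standard offset (UTC−09:30), 21:30 UTC − 9h30m = 12:00 Umtara Standard Time standard time.
Daylight saving runs 19 April – 14 September; the standard-time date in Umtara Standard Time, April 14, 2026, is outside that window, so Umtara Standard Time is on standard time at UTC−09:30.
21:30 UTC − 9h30m = 12:00 Umtara Standard Time.

12:00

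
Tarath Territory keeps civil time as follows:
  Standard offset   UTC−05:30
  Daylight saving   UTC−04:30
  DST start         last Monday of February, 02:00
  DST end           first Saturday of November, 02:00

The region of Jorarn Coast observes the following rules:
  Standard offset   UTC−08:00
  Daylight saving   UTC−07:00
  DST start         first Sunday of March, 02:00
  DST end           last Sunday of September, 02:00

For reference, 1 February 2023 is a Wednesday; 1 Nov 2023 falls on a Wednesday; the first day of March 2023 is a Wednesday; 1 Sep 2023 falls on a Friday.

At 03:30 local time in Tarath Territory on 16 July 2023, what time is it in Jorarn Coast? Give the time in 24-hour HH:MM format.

1 February 2023 is a Wednesday, so Mondays fall on 6, 13, 20, 27; the last is February 27.
1 November 2023 is a Wednesday, so the first Saturday is November 4.
16 July 2023 lies within the daylight-saving period (27 February – 4 November), so Tarath Territory is on daylight time, UTC−04:30.
03:30 Tarath Territory + 4h30m = 08:00 UTC.
1 March 2023 is a Wednesday, so the first Sunday is March 5.
1 September 2023 is a Friday, so Sundays fall on 3, 10, 17, 24; the last is September 24.
At the standard offset (UTC−08:00), 08:00 UTC − 8h = 00:00 Jorarn Coast standard time.
The standard-time date in Jorarn Coast, 16 July 2023, falls between 5 March and 24 September, so daylight saving is in effect and Jorarn Coast is at UTC−07:00.
08:00 UTC − 7h = 01:00 Jorarn Coast.

01:00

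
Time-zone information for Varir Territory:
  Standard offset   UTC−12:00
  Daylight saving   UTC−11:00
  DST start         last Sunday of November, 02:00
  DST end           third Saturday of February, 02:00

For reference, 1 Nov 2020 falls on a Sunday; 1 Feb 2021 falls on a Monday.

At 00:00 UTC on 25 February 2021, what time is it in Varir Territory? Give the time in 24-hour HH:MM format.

12:00

1 November 2020 is a Sunday, so Sundays fall on 1, 8, 15, 22, 29; the last is November 29.
1 February 2021 is a Monday, so the first Saturday is February 6 and the third is February 20.
At the standard offset (UTC−12:00), 00:00 UTC − 12h = 12:00 Varir Territory standard time (rolling into the previous day, 24 February 2021).
The standard-time date in Varir Territory, 24 February 2021, is outside the daylight-saving period (29 November 2020 – 20 February 2021), so Varir Territory is on standard time, UTC−12:00.
00:00 UTC − 12h = 12:00 local (rolling into the previous day, 24 February 2021).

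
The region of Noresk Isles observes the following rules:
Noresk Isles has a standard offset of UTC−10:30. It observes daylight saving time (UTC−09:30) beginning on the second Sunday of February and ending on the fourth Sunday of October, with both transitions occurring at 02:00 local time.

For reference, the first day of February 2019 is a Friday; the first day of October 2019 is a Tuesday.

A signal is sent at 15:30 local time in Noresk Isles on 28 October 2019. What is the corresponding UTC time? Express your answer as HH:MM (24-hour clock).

02:00

1 February 2019 is a Friday, so the first Sunday is February 3 and the second is February 10.
1 October 2019 is a Tuesday, so the first Sunday is October 6 and the fourth is October 27.
28 October 2019 does not fall between 10 February and 27 October, so daylight saving is not in effect and Noresk Isles is at UTC−10:30.
15:30 local + 10h30m = 02:00 UTC (rolling into the next day, 29 October 2019).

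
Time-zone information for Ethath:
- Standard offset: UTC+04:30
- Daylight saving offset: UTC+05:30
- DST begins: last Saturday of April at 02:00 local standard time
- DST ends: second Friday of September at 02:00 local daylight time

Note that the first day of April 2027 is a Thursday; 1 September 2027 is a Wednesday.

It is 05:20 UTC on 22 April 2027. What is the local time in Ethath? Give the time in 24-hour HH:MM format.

09:50

1 April 2027 is a Thursday, so Saturdays fall on 3, 10, 17, 24; the last is April 24.
1 September 2027 is a Wednesday, so the first Friday is September 3 and the second is September 10.
At the standard offset (UTC+04:30), 05:20 UTC + 4h30m = 09:50 Ethath standard time.
The standard-time date in Ethath, 22 April 2027, is outside the daylight-saving period (24 April – 10 September), so Ethath is on standard time, UTC+04:30.
05:20 UTC + 4h30m = 09:50 local.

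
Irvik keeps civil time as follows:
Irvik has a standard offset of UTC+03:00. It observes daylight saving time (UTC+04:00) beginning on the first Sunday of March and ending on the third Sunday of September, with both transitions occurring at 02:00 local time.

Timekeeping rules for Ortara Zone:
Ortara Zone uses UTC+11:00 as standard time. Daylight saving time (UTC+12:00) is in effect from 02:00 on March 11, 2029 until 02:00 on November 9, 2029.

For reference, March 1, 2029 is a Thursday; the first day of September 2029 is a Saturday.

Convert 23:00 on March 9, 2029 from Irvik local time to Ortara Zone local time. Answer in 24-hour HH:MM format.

06:00

1 March 2029 is a Thursday, so the first Sunday is March 4.
1 September 2029 is a Saturday, so the first Sunday is September 2 and the third is September 16.
Daylight saving runs 4 March – 16 September; March 9, 2029 is inside that window, so Irvik is at UTC+04:00.
23:00 Irvik − 4h = 19:00 UTC.
At the standard offset (UTC+11:00), 19:00 UTC + 11h = 06:00 Ortara Zone standard time (rolling into the next day, 10 March 2029).
The standard-time date in Ortara Zone, March 10, 2029, does not fall between 11 March and 9 November, so daylight saving is not in effect and Ortara Zone is at UTC+11:00.
19:00 UTC + 11h = 06:00 Ortara Zone (rolling into the next day, 10 March 2029).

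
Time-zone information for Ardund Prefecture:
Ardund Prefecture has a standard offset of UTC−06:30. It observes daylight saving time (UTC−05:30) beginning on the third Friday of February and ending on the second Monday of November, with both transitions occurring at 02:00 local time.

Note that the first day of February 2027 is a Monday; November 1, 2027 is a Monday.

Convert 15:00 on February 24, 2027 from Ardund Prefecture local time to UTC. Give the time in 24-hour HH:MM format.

1 February 2027 is a Monday, so the first Friday is February 5 and the third is February 19.
1 November 2027 is a Monday, so the first Monday is November 1 and the second is November 8.
February 24, 2027 falls between 19 February and 8 November, so daylight saving is in effect and Ardund Prefecture is at UTC−05:30.
15:00 local + 5h30m = 20:30 UTC.

20:30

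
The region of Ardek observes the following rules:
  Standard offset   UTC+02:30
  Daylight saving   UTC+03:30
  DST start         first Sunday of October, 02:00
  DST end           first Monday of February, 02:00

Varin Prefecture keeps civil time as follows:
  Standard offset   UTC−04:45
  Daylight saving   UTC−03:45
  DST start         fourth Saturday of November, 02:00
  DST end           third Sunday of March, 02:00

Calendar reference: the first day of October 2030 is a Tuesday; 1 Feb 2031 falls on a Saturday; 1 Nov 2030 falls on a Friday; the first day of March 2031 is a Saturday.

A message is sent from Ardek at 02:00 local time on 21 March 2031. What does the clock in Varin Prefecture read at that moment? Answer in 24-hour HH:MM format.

18:45

1 October 2030 is a Tuesday, so the first Sunday is October 6.
1 February 2031 is a Saturday, so the first Monday is February 3.
Daylight saving runs 6 October 2030 – 3 February 2031; 21 March 2031 is outside that window, so Ardek is on standard time at UTC+02:30.
02:00 Ardek − 2h30m = 23:30 UTC (rolling into the previous day, 20 March 2031).
1 November 2030 is a Friday, so the first Saturday is November 2 and the fourth is November 23.
1 March 2031 is a Saturday, so the first Sunday is March 2 and the third is March 16.
At the standard offset (UTC−04:45), 23:30 UTC − 4h45m = 18:45 Varin Prefecture standard time.
The standard-time date in Varin Prefecture, 20 March 2031, does not fall between 23 November 2030 and 16 March 2031, so daylight saving is not in effect and Varin Prefecture is at UTC−04:45.
23:30 UTC − 4h45m = 18:45 Varin Prefecture.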